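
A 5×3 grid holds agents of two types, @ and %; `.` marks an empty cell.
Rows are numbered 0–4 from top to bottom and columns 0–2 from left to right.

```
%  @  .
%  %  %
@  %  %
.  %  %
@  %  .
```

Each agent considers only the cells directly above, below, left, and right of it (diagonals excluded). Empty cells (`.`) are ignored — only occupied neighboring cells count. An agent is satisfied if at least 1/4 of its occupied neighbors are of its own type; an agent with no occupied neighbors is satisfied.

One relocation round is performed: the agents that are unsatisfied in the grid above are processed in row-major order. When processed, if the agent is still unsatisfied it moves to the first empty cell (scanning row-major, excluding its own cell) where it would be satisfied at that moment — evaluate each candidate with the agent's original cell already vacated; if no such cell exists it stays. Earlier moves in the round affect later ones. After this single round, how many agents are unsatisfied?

Initially unsatisfied (in order): (0,1), (2,0), (4,0).
  (0,1) → (3,0).
  (2,0): now satisfied by earlier moves; stays.
  (4,0): now satisfied by earlier moves; stays.
Resulting grid:
% . .
% % %
@ % %
@ % %
@ % .
All satisfied now.

0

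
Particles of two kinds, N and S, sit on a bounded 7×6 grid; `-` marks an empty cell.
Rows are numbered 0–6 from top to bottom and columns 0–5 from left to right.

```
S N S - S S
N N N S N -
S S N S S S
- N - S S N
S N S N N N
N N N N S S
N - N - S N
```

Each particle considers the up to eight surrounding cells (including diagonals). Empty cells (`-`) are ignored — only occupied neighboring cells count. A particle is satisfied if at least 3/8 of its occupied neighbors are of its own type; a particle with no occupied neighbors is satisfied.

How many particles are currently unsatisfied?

10

Row 0: (0,0)S 0/3 not · (0,1)N 3/5 satisfied · (0,2)S 1/4 not · (0,4)S 2/3 satisfied · (0,5)S 1/2 satisfied
Row 1: (1,0)N 2/5 satisfied · (1,1)N 4/8 satisfied · (1,2)N 3/7 satisfied · (1,3)S 4/7 satisfied · (1,4)N 0/6 not
Row 2: (2,0)S 1/4 not · (2,1)S 1/6 not · (2,2)N 3/7 satisfied · (2,3)S 4/7 satisfied · (2,4)S 5/7 satisfied · (2,5)S 2/4 satisfied
Row 3: (3,1)N 2/6 not · (3,3)S 4/7 satisfied · (3,4)S 4/8 satisfied · (3,5)N 2/5 satisfied
Row 4: (4,0)S 0/4 not · (4,1)N 4/6 satisfied · (4,2)S 1/7 not · (4,3)N 3/7 satisfied · (4,4)N 4/8 satisfied · (4,5)N 2/5 satisfied
Row 5: (5,0)N 3/4 satisfied · (5,1)N 5/7 satisfied · (5,2)N 5/6 satisfied · (5,3)N 4/7 satisfied · (5,4)S 2/7 not · (5,5)S 2/5 satisfied
Row 6: (6,0)N 2/2 satisfied · (6,2)N 3/3 satisfied · (6,4)S 2/4 satisfied · (6,5)N 0/3 not
Unsatisfied: (0,0), (0,2), (1,4), (2,0), (2,1), (3,1), (4,0), (4,2), (5,4), (6,5) — 10 in total.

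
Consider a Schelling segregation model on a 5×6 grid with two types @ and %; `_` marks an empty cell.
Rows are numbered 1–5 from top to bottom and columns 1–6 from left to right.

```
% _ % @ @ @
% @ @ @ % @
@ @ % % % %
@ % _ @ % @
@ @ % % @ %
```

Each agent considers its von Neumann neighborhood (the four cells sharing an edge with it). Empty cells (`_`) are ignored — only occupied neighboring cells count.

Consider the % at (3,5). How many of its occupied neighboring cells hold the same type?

4

Occupied neighbors of (3,5): (2,5)=%, (4,5)=%, (3,4)=%, (3,6)=%.
Same type (%): 4 of 4.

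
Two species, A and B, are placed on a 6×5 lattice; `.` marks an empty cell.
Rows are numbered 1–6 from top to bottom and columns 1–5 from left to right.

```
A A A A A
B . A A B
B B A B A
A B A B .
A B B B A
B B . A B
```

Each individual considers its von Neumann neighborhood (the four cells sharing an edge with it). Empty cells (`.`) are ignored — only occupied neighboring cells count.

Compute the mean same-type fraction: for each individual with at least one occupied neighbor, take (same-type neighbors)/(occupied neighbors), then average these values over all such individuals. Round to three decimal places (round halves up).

0.503

(1,1)A 1/2
(1,2)A 2/2
(1,3)A 3/3
(1,4)A 3/3
(1,5)A 1/2
(2,1)B 1/2
(2,3)A 3/3
(2,4)A 2/4
(2,5)B 0/3
(3,1)B 2/3
(3,2)B 2/3
(3,3)A 2/4
(3,4)B 1/4
(3,5)A 0/2
(4,1)A 1/3
(4,2)B 2/4
(4,3)A 1/4
(4,4)B 2/3
(5,1)A 1/3
(5,2)B 3/4
(5,3)B 2/3
(5,4)B 2/4
(5,5)A 0/2
(6,1)B 1/2
(6,2)B 2/2
(6,4)A 0/2
(6,5)B 0/2
Sum over 27 individuals: 1/2 + 2/2 + 3/3 + 3/3 + 1/2 + 1/2 + 3/3 + 2/4 + 0/3 + 2/3 + 2/3 + 2/4 + 1/4 + 0/2 + 1/3 + 2/4 + 1/4 + 2/3 + 1/3 + 3/4 + 2/3 + 2/4 + 0/2 + 1/2 + 2/2 + 0/2 + 0/2 = 163/12; mean = 163/12 ÷ 27 = 163/324 = 0.503086… → 0.503.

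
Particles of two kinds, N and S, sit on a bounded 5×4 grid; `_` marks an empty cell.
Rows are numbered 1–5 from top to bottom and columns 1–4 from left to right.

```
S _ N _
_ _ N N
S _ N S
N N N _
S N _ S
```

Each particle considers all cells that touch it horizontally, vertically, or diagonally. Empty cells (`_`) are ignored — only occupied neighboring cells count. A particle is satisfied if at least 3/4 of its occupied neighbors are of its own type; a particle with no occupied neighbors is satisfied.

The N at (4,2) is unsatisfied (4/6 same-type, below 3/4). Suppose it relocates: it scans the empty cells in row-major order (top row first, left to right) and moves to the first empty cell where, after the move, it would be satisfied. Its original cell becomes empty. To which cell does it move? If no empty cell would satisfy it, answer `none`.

Vacating (4,2). Empty cells in order:
  (1,2): 2/3 same-type → still unsatisfied.
  (1,4): 3/3 same-type → satisfied — stop here.

(1,4)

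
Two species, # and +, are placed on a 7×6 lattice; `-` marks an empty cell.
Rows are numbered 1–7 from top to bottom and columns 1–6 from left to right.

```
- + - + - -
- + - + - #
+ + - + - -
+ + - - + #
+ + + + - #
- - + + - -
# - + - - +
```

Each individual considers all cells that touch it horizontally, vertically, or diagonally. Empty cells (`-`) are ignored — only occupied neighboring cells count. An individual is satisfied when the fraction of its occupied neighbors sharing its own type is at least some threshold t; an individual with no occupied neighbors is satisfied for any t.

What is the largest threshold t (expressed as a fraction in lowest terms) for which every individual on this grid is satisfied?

1/2

Row 1: (1,2)+ 1/1 · (1,4)+ 1/1
Row 2: (2,2)+ 3/3 · (2,4)+ 2/2 · (2,6)# — no occupied neighbors
Row 3: (3,1)+ 4/4 · (3,2)+ 4/4 · (3,4)+ 2/2
Row 4: (4,1)+ 5/5 · (4,2)+ 6/6 · (4,5)+ 2/4 · (4,6)# 1/2
Row 5: (5,1)+ 3/3 · (5,2)+ 5/5 · (5,3)+ 5/5 · (5,4)+ 4/4 · (5,6)# 1/2
Row 6: (6,3)+ 5/5 · (6,4)+ 4/4
Row 7: (7,1)# — no occupied neighbors · (7,3)+ 2/2 · (7,6)+ — no occupied neighbors
The smallest same-type fraction is 2/4 at (4,5), which reduces to 1/2. Any threshold above that leaves this individual unsatisfied.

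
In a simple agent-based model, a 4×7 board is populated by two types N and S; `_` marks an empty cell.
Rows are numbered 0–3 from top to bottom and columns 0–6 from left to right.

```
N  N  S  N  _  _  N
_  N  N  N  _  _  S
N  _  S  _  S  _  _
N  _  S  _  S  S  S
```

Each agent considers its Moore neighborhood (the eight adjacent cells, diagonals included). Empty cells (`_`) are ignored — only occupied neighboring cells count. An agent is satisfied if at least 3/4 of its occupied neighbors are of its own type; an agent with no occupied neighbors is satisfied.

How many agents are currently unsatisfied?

9

(0,0)N 2/2 ok
(0,1)N 3/4 ok
(0,2)S 0/5 unhappy
(0,3)N 2/3 unhappy
(0,6)N 0/1 unhappy
(1,1)N 4/6 unhappy
(1,2)N 4/6 unhappy
(1,3)N 2/5 unhappy
(1,6)S 0/1 unhappy
(2,0)N 2/2 ok
(2,2)S 1/4 unhappy
(2,4)S 2/3 unhappy
(3,0)N 1/1 ok
(3,2)S 1/1 ok
(3,4)S 2/2 ok
(3,5)S 3/3 ok
(3,6)S 1/1 ok
Unsatisfied: (0,2), (0,3), (0,6), (1,1), (1,2), (1,3), (1,6), (2,2), (2,4) — 9 in total.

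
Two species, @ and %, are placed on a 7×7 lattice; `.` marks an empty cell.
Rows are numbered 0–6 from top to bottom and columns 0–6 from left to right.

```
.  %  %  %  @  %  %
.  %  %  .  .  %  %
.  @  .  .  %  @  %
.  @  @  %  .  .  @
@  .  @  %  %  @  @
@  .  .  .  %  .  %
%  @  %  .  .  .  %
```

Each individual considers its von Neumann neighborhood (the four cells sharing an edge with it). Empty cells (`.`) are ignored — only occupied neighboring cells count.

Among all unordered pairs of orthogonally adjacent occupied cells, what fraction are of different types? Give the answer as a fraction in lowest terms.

Scan each occupied cell's neighbors to the right and below so each pair is counted once.
From row 0: 2 unlike of 9 pairs (running 2/9).
From row 1: 2 unlike of 5 pairs (running 4/14).
From row 2: 3 unlike of 4 pairs (running 7/18).
From row 3: 1 unlike of 5 pairs (running 8/23).
From row 4: 3 unlike of 7 pairs (running 11/30).
From row 5: 1 unlike of 2 pairs (running 12/32).
From row 6: 2 unlike of 2 pairs (running 14/34).
Total adjacent occupied pairs: 34; unlike-type pairs: 14.
14/34 reduces to 7/17.

7/17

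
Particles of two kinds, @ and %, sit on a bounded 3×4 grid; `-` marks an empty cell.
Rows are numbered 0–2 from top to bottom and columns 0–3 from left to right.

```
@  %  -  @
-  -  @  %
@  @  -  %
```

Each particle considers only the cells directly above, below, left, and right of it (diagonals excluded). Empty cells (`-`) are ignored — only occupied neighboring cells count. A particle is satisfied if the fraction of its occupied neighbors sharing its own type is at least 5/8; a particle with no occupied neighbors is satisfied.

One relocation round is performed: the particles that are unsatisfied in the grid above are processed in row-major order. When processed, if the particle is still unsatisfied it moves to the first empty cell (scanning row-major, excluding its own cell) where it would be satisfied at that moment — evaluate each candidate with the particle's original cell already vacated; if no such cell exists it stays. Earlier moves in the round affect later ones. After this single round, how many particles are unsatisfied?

Initially unsatisfied (in order): (0,0), (0,1), (0,3), (1,2), (1,3).
  (0,0) → (0,2).
  (0,1) → (0,0).
  (0,3) → (1,1).
  (1,2): now satisfied by earlier moves; stays.
  (1,3): no empty cell satisfies it; stays.
Resulting grid:
% - @ -
- @ @ %
@ @ - %
Unsatisfied now: (1,3).

1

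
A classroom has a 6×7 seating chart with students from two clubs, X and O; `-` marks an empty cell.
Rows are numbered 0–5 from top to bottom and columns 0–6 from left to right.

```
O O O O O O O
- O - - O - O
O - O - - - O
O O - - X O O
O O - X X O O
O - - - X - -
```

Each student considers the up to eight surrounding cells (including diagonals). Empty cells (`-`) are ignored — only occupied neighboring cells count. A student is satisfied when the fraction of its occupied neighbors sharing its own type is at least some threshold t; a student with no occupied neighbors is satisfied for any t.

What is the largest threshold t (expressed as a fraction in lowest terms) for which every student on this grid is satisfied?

1/2

Row 0: (0,0)O 2/2 · (0,1)O 3/3 · (0,2)O 3/3 · (0,3)O 3/3 · (0,4)O 3/3 · (0,5)O 4/4 · (0,6)O 2/2
Row 1: (1,1)O 5/5 · (1,4)O 3/3 · (1,6)O 3/3
Row 2: (2,0)O 3/3 · (2,2)O 2/2 · (2,6)O 3/3
Row 3: (3,0)O 4/4 · (3,1)O 5/5 · (3,4)X 2/4 · (3,5)O 4/6 · (3,6)O 4/4
Row 4: (4,0)O 4/4 · (4,1)O 4/4 · (4,3)X 3/3 · (4,4)X 3/5 · (4,5)O 3/6 · (4,6)O 3/3
Row 5: (5,0)O 2/2 · (5,4)X 2/3
The smallest same-type fraction is 2/4 at (3,4), which reduces to 1/2. Any threshold above that leaves this student unsatisfied.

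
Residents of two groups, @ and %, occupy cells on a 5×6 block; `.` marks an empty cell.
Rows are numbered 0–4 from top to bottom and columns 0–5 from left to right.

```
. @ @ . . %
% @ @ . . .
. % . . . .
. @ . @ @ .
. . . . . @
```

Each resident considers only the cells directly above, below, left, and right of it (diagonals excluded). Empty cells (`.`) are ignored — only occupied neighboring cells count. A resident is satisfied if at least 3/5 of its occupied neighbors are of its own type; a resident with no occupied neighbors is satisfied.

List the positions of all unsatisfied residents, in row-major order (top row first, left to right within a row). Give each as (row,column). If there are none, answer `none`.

(1,0), (1,1), (2,1), (3,1)

Row 0: (0,1)@ 2/2 satisfied · (0,2)@ 2/2 satisfied · (0,5)% 0/0 satisfied
Row 1: (1,0)% 0/1 not · (1,1)@ 2/4 not · (1,2)@ 2/2 satisfied
Row 2: (2,1)% 0/2 not
Row 3: (3,1)@ 0/1 not · (3,3)@ 1/1 satisfied · (3,4)@ 1/1 satisfied
Row 4: (4,5)@ 0/0 satisfied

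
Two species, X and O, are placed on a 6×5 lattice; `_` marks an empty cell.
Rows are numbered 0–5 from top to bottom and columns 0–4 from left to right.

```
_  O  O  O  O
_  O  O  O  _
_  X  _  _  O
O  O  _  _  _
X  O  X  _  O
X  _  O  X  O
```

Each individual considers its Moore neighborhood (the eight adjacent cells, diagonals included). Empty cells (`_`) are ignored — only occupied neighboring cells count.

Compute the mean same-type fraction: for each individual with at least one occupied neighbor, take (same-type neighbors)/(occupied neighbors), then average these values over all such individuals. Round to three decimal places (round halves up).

(0,1)O 3/3
(0,2)O 5/5
(0,3)O 4/4
(0,4)O 2/2
(1,1)O 3/4
(1,2)O 5/6
(1,3)O 5/5
(2,1)X 0/4
(2,4)O 1/1
(3,0)O 2/4
(3,1)O 2/5
(4,0)X 1/4
(4,1)O 3/6
(4,2)X 1/4
(4,4)O 1/2
(5,0)X 1/2
(5,2)O 1/3
(5,3)X 1/4
(5,4)O 1/2
Sum over 19 individuals: 3/3 + 5/5 + 4/4 + 2/2 + 3/4 + 5/6 + 5/5 + 0/4 + 1/1 + 2/4 + 2/5 + 1/4 + 3/6 + 1/4 + 1/2 + 1/2 + 1/3 + 1/4 + 1/2 = 347/30; mean = 347/30 ÷ 19 = 347/570 = 0.608771… → 0.609.

0.609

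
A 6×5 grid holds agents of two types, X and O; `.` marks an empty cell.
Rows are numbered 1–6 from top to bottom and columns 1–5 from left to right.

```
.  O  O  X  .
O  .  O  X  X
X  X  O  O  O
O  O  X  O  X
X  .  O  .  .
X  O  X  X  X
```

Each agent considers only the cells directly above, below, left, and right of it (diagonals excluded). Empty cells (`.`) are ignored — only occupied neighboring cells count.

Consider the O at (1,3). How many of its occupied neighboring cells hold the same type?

2

Occupied neighbors of (1,3): (2,3)=O, (1,2)=O, (1,4)=X.
Same type (O): 2 of 3.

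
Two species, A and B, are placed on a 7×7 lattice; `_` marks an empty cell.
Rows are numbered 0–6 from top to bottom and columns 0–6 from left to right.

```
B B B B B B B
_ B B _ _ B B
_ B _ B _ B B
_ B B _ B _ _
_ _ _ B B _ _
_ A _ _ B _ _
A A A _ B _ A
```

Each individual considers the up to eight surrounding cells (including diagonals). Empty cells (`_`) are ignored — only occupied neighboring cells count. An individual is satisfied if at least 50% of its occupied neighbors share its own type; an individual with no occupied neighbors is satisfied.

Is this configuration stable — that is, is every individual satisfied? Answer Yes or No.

Row 0: (0,0)B 2/2 ok · (0,1)B 4/4 ok · (0,2)B 4/4 ok · (0,3)B 3/3 ok · (0,4)B 3/3 ok · (0,5)B 4/4 ok · (0,6)B 3/3 ok
Row 1: (1,1)B 5/5 ok · (1,2)B 6/6 ok · (1,5)B 6/6 ok · (1,6)B 5/5 ok
Row 2: (2,1)B 4/4 ok · (2,3)B 3/3 ok · (2,5)B 4/4 ok · (2,6)B 3/3 ok
Row 3: (3,1)B 2/2 ok · (3,2)B 4/4 ok · (3,4)B 4/4 ok
Row 4: (4,3)B 4/4 ok · (4,4)B 3/3 ok
Row 5: (5,1)A 3/3 ok · (5,4)B 3/3 ok
Row 6: (6,0)A 2/2 ok · (6,1)A 3/3 ok · (6,2)A 2/2 ok · (6,4)B 1/1 ok · (6,6)A 0/0 ok
All meet the threshold, so the configuration is stable.

Yes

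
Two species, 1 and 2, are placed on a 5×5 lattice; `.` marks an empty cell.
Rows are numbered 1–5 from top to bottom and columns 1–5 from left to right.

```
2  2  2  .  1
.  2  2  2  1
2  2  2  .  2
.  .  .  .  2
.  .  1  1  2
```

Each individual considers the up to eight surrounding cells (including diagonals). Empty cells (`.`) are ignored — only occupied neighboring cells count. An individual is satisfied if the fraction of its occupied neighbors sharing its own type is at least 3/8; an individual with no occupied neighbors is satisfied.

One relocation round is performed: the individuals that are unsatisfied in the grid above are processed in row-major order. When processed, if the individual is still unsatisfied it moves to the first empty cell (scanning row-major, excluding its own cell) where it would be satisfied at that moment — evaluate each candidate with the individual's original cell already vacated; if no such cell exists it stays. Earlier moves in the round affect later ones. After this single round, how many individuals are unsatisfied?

Initially unsatisfied (in order): (2,5), (5,4).
  (2,5) → (4,3).
  (5,4): now satisfied by earlier moves; stays.
Resulting grid:
2 2 2 . 1
. 2 2 2 .
2 2 2 . 2
. . 1 . 2
. . 1 1 2
Unsatisfied now: (1,5).

1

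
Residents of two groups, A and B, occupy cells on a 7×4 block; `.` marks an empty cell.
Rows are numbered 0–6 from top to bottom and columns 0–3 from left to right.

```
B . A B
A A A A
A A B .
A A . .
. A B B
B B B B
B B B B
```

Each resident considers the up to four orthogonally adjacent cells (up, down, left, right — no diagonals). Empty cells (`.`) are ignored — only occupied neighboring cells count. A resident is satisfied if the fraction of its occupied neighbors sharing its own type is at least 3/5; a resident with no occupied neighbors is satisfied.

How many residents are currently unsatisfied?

6

Row 0: (0,0)B 0/1 unhappy · (0,2)A 1/2 unhappy · (0,3)B 0/2 unhappy
Row 1: (1,0)A 2/3 ok · (1,1)A 3/3 ok · (1,2)A 3/4 ok · (1,3)A 1/2 unhappy
Row 2: (2,0)A 3/3 ok · (2,1)A 3/4 ok · (2,2)B 0/2 unhappy
Row 3: (3,0)A 2/2 ok · (3,1)A 3/3 ok
Row 4: (4,1)A 1/3 unhappy · (4,2)B 2/3 ok · (4,3)B 2/2 ok
Row 5: (5,0)B 2/2 ok · (5,1)B 3/4 ok · (5,2)B 4/4 ok · (5,3)B 3/3 ok
Row 6: (6,0)B 2/2 ok · (6,1)B 3/3 ok · (6,2)B 3/3 ok · (6,3)B 2/2 ok
Unsatisfied: (0,0), (0,2), (0,3), (1,3), (2,2), (4,1) — 6 in total.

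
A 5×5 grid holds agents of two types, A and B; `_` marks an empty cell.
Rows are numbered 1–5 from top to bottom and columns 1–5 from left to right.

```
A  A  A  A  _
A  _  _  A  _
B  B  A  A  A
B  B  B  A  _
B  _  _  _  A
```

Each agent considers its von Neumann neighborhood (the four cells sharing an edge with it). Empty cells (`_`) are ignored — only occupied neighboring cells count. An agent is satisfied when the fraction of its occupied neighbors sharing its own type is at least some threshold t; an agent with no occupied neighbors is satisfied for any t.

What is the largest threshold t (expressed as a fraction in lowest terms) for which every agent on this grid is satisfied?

1/3

Row 1: (1,1)A 2/2 · (1,2)A 2/2 · (1,3)A 2/2 · (1,4)A 2/2
Row 2: (2,1)A 1/2 · (2,4)A 2/2
Row 3: (3,1)B 2/3 · (3,2)B 2/3 · (3,3)A 1/3 · (3,4)A 4/4 · (3,5)A 1/1
Row 4: (4,1)B 3/3 · (4,2)B 3/3 · (4,3)B 1/3 · (4,4)A 1/2
Row 5: (5,1)B 1/1 · (5,5)A — no occupied neighbors
The smallest same-type fraction is 1/3 at (3,3), which reduces to 1/3. Any threshold above that leaves this agent unsatisfied.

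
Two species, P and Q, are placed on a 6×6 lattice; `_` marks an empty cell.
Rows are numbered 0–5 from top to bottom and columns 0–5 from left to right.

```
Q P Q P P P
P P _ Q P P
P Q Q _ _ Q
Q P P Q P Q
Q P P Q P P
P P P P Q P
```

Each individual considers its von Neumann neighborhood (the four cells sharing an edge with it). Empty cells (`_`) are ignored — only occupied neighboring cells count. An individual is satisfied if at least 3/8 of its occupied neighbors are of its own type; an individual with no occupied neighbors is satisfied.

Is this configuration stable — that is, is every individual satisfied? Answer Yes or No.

(0,0)Q 0/2 not
(0,1)P 1/3 not
(0,2)Q 0/2 not
(0,3)P 1/3 not
(0,4)P 3/3 satisfied
(0,5)P 2/2 satisfied
(1,0)P 2/3 satisfied
(1,1)P 2/3 satisfied
(1,3)Q 0/2 not
(1,4)P 2/3 satisfied
(1,5)P 2/3 satisfied
(2,0)P 1/3 not
(2,1)Q 1/4 not
(2,2)Q 1/2 satisfied
(2,5)Q 1/2 satisfied
(3,0)Q 1/3 not
(3,1)P 2/4 satisfied
(3,2)P 2/4 satisfied
(3,3)Q 1/3 not
(3,4)P 1/3 not
(3,5)Q 1/3 not
(4,0)Q 1/3 not
(4,1)P 3/4 satisfied
(4,2)P 3/4 satisfied
(4,3)Q 1/4 not
(4,4)P 2/4 satisfied
(4,5)P 2/3 satisfied
(5,0)P 1/2 satisfied
(5,1)P 3/3 satisfied
(5,2)P 3/3 satisfied
(5,3)P 1/3 not
(5,4)Q 0/3 not
(5,5)P 1/2 satisfied
For instance (0,0) has only 0/2 same-type neighbors, below 3/8.

No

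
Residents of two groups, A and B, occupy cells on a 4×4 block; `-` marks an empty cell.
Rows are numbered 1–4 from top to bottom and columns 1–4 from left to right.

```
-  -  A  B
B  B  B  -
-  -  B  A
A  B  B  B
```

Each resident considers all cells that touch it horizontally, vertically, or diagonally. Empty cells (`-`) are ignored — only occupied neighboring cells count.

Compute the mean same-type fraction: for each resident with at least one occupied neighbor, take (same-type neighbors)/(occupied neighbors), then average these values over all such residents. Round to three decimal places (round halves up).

0.524

(1,3)A 0/3
(1,4)B 1/2
(2,1)B 1/1
(2,2)B 3/4
(2,3)B 3/5
(3,3)B 5/6
(3,4)A 0/4
(4,1)A 0/1
(4,2)B 2/3
(4,3)B 3/4
(4,4)B 2/3
Sum over 11 residents: 0/3 + 1/2 + 1/1 + 3/4 + 3/5 + 5/6 + 0/4 + 0/1 + 2/3 + 3/4 + 2/3 = 173/30; mean = 173/30 ÷ 11 = 173/330 = 0.524242… → 0.524.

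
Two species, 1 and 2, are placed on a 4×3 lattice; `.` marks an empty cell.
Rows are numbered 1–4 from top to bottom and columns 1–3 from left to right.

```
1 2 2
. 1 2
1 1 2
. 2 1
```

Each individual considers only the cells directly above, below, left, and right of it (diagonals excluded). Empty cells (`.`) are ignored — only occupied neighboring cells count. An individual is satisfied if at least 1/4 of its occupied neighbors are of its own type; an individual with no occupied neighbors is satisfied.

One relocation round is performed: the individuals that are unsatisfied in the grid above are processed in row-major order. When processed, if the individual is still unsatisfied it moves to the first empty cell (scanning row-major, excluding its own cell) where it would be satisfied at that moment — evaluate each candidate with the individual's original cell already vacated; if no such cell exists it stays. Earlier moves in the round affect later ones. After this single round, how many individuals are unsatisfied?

0

Initially unsatisfied (in order): (1,1), (4,2), (4,3).
  (1,1) → (2,1).
  (4,2) → (1,1).
  (4,3) → (4,1).
Resulting grid:
2 2 2
1 1 2
1 1 2
1 . .
All satisfied now.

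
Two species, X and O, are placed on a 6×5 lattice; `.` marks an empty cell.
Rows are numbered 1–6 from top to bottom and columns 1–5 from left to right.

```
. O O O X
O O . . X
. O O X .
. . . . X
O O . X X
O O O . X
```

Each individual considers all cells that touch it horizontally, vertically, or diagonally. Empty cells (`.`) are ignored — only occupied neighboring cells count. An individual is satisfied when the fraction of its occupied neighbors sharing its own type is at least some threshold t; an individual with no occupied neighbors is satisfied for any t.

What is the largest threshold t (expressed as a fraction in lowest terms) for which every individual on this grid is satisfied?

Row 1: (1,2)O 3/3 · (1,3)O 3/3 · (1,4)O 1/3 · (1,5)X 1/2
Row 2: (2,1)O 3/3 · (2,2)O 5/5 · (2,5)X 2/3
Row 3: (3,2)O 3/3 · (3,3)O 2/3 · (3,4)X 2/3
Row 4: (4,5)X 3/3
Row 5: (5,1)O 3/3 · (5,2)O 4/4 · (5,4)X 3/4 · (5,5)X 3/3
Row 6: (6,1)O 3/3 · (6,2)O 4/4 · (6,3)O 2/3 · (6,5)X 2/2
The smallest same-type fraction is 1/3 at (1,4), which reduces to 1/3. Any threshold above that leaves this individual unsatisfied.

1/3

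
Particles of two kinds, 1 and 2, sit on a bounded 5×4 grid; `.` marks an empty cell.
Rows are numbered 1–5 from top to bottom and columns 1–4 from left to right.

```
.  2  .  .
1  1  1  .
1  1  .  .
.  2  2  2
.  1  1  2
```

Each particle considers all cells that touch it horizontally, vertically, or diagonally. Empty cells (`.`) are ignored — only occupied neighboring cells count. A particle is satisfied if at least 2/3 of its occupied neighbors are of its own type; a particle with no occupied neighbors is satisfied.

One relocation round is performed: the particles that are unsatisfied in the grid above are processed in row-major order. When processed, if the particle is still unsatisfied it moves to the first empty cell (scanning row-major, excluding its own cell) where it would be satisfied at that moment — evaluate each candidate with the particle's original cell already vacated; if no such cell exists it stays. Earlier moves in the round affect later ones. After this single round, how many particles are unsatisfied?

1

Initially unsatisfied (in order): (1,2), (4,2), (4,3), (5,2), (5,3).
  (1,2) → (3,4).
  (4,2): no empty cell satisfies it; stays.
  (4,3): no empty cell satisfies it; stays.
  (5,2) → (1,1).
  (5,3) → (1,2).
Resulting grid:
1 1 . .
1 1 1 .
1 1 . 2
. 2 2 2
. . . 2
Unsatisfied now: (4,2).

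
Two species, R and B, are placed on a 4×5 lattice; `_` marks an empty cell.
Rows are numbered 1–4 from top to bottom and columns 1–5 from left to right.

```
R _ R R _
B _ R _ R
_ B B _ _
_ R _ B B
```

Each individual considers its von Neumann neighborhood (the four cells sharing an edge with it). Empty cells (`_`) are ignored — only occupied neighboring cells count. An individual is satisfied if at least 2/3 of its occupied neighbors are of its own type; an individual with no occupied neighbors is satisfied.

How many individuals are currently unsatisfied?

6

Row 1: (1,1)R 0/1 ✗ · (1,3)R 2/2 ✓ · (1,4)R 1/1 ✓
Row 2: (2,1)B 0/1 ✗ · (2,3)R 1/2 ✗ · (2,5)R 0/0 ✓
Row 3: (3,2)B 1/2 ✗ · (3,3)B 1/2 ✗
Row 4: (4,2)R 0/1 ✗ · (4,4)B 1/1 ✓ · (4,5)B 1/1 ✓
Unsatisfied: (1,1), (2,1), (2,3), (3,2), (3,3), (4,2) — 6 in total.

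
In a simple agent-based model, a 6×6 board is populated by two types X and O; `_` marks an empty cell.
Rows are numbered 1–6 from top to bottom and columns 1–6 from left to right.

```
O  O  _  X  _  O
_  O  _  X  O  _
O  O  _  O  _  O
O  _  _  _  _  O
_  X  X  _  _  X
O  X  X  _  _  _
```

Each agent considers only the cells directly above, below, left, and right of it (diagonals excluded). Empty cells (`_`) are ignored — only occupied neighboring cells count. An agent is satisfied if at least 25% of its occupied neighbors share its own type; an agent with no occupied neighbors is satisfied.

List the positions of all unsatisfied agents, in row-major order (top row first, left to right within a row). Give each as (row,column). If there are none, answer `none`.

(2,5), (3,4), (5,6), (6,1)

(1,1)O 1/1 ok
(1,2)O 2/2 ok
(1,4)X 1/1 ok
(1,6)O 0/0 ok
(2,2)O 2/2 ok
(2,4)X 1/3 ok
(2,5)O 0/1 unhappy
(3,1)O 2/2 ok
(3,2)O 2/2 ok
(3,4)O 0/1 unhappy
(3,6)O 1/1 ok
(4,1)O 1/1 ok
(4,6)O 1/2 ok
(5,2)X 2/2 ok
(5,3)X 2/2 ok
(5,6)X 0/1 unhappy
(6,1)O 0/1 unhappy
(6,2)X 2/3 ok
(6,3)X 2/2 ok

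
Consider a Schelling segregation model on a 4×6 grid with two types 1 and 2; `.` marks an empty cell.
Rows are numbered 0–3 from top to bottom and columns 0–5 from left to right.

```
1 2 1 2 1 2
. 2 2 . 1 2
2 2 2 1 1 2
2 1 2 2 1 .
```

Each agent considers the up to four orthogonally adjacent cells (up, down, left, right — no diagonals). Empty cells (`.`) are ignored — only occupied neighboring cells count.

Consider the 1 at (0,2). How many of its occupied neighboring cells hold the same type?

0

Occupied neighbors of (0,2): (1,2)=2, (0,1)=2, (0,3)=2.
Same type (1): 0 of 3.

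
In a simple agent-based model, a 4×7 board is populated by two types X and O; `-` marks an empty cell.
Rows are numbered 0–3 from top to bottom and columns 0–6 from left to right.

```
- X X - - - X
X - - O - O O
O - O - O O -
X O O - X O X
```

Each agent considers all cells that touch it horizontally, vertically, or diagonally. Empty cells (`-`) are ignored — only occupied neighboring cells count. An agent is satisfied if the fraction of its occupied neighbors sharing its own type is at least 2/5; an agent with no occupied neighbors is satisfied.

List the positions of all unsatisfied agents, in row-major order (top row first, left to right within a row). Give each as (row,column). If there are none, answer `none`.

Row 0: (0,1)X 2/2 ok · (0,2)X 1/2 ok · (0,6)X 0/2 unhappy
Row 1: (1,0)X 1/2 ok · (1,3)O 2/3 ok · (1,5)O 3/4 ok · (1,6)O 2/3 ok
Row 2: (2,0)O 1/3 unhappy · (2,2)O 3/3 ok · (2,4)O 4/5 ok · (2,5)O 4/6 ok
Row 3: (3,0)X 0/2 unhappy · (3,1)O 3/4 ok · (3,2)O 2/2 ok · (3,4)X 0/3 unhappy · (3,5)O 2/4 ok · (3,6)X 0/2 unhappy

(0,6), (2,0), (3,0), (3,4), (3,6)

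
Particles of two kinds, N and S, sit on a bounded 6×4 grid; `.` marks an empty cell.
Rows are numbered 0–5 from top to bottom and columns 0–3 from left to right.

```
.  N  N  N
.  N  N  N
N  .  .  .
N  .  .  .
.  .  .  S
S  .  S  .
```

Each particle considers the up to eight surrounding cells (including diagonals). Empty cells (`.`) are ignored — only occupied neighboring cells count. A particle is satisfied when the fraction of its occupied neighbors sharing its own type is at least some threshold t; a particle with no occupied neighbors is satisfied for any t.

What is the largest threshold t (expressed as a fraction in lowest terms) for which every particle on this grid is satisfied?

1/1

Row 0: (0,1)N 3/3 · (0,2)N 5/5 · (0,3)N 3/3
Row 1: (1,1)N 4/4 · (1,2)N 5/5 · (1,3)N 3/3
Row 2: (2,0)N 2/2
Row 3: (3,0)N 1/1
Row 4: (4,3)S 1/1
Row 5: (5,0)S — no occupied neighbors · (5,2)S 1/1
The smallest same-type fraction is 3/3 at (0,1), which reduces to 1/1. Any threshold above that leaves this particle unsatisfied.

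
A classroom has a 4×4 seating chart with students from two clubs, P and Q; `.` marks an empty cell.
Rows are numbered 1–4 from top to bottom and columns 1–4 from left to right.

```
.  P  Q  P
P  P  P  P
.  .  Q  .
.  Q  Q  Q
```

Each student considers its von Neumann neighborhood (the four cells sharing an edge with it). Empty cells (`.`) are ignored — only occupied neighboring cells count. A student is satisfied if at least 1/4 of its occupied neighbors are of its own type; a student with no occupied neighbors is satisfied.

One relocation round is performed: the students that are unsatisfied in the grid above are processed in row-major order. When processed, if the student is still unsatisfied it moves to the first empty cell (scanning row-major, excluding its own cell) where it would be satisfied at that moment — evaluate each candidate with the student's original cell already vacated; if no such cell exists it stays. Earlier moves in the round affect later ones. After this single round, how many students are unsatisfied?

Initially unsatisfied (in order): (1,3).
  (1,3) → (3,2).
Resulting grid:
. P . P
P P P P
. Q Q .
. Q Q Q
All satisfied now.

0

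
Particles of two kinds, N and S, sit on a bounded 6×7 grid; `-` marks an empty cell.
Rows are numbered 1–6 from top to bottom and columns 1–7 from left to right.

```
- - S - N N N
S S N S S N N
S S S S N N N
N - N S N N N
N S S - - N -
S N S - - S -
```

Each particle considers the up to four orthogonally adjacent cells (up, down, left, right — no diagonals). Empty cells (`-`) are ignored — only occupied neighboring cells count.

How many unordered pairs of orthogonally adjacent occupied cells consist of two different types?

Scan each occupied cell's neighbors to the right and below so each pair is counted once.
Row 1: S(1,3)–N(2,3)≠ N(1,5)–N(1,6)= N(1,5)–S(2,5)≠ N(1,6)–N(1,7)= N(1,6)–N(2,6)= N(1,7)–N(2,7)=  → 2/6 unlike.
Row 2: S(2,1)–S(2,2)= S(2,1)–S(3,1)= S(2,2)–N(2,3)≠ S(2,2)–S(3,2)= N(2,3)–S(2,4)≠ N(2,3)–S(3,3)≠ S(2,4)–S(2,5)= S(2,4)–S(3,4)= S(2,5)–N(2,6)≠ S(2,5)–N(3,5)≠ N(2,6)–N(2,7)= N(2,6)–N(3,6)= N(2,7)–N(3,7)=  → 5/13 unlike.
Row 3: S(3,1)–S(3,2)= S(3,1)–N(4,1)≠ S(3,2)–S(3,3)= S(3,3)–S(3,4)= S(3,3)–N(4,3)≠ S(3,4)–N(3,5)≠ S(3,4)–S(4,4)= N(3,5)–N(3,6)= N(3,5)–N(4,5)= N(3,6)–N(3,7)= N(3,6)–N(4,6)= N(3,7)–N(4,7)=  → 3/12 unlike.
Row 4: N(4,1)–N(5,1)= N(4,3)–S(4,4)≠ N(4,3)–S(5,3)≠ S(4,4)–N(4,5)≠ N(4,5)–N(4,6)= N(4,6)–N(4,7)= N(4,6)–N(5,6)=  → 3/7 unlike.
Row 5: N(5,1)–S(5,2)≠ N(5,1)–S(6,1)≠ S(5,2)–S(5,3)= S(5,2)–N(6,2)≠ S(5,3)–S(6,3)= N(5,6)–S(6,6)≠  → 4/6 unlike.
Row 6: S(6,1)–N(6,2)≠ N(6,2)–S(6,3)≠  → 2/2 unlike.
Total adjacent occupied pairs: 46; unlike-type pairs: 19.

19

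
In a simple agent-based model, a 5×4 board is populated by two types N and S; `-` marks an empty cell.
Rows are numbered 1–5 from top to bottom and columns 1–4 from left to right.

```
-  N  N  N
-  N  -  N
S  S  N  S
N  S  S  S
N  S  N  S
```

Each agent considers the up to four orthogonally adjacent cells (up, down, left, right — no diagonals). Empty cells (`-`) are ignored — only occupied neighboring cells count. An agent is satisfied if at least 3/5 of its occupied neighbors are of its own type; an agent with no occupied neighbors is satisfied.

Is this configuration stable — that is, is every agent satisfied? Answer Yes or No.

(1,2)N 2/2 satisfied
(1,3)N 2/2 satisfied
(1,4)N 2/2 satisfied
(2,2)N 1/2 not
(2,4)N 1/2 not
(3,1)S 1/2 not
(3,2)S 2/4 not
(3,3)N 0/3 not
(3,4)S 1/3 not
(4,1)N 1/3 not
(4,2)S 3/4 satisfied
(4,3)S 2/4 not
(4,4)S 3/3 satisfied
(5,1)N 1/2 not
(5,2)S 1/3 not
(5,3)N 0/3 not
(5,4)S 1/2 not
For instance (2,2) has only 1/2 same-type neighbors, below 3/5.

No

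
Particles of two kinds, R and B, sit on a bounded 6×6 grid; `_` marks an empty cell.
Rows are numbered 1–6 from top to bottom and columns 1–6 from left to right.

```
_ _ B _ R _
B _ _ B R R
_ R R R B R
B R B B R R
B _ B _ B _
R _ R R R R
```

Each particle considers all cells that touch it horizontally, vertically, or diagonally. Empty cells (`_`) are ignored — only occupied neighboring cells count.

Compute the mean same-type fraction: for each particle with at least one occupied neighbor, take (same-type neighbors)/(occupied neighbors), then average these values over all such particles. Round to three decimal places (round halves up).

0.457

(1,3)B 1/1
(1,5)R 2/3
(2,1)B 0/1
(2,4)B 2/6
(2,5)R 4/6
(2,6)R 3/4
(3,2)R 2/5
(3,3)R 3/6
(3,4)R 3/7
(3,5)B 2/8
(3,6)R 4/5
(4,1)B 1/3
(4,2)R 2/6
(4,3)B 2/6
(4,4)B 4/7
(4,5)R 3/6
(4,6)R 2/4
(5,1)B 1/3
(5,3)B 2/5
(5,5)B 1/6
(6,1)R 0/1
(6,3)R 1/2
(6,4)R 2/4
(6,5)R 2/3
(6,6)R 1/2
Sum over 25 particles: 1/1 + 2/3 + 0/1 + 2/6 + 4/6 + 3/4 + 2/5 + 3/6 + 3/7 + 2/8 + 4/5 + 1/3 + 2/6 + 2/6 + 4/7 + 3/6 + 2/4 + 1/3 + 2/5 + 1/6 + 0/1 + 1/2 + 2/4 + 2/3 + 1/2 = 343/30; mean = 343/30 ÷ 25 = 343/750 = 0.457333… → 0.457.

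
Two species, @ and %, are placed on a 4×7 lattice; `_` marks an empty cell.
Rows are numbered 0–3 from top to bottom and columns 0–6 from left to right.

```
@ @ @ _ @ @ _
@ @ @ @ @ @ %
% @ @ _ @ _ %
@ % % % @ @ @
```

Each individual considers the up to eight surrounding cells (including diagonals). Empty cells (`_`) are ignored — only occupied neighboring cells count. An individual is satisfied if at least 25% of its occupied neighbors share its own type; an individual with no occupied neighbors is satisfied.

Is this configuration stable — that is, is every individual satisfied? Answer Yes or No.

(0,0)@ 3/3 ok
(0,1)@ 5/5 ok
(0,2)@ 4/4 ok
(0,4)@ 4/4 ok
(0,5)@ 3/4 ok
(1,0)@ 4/5 ok
(1,1)@ 7/8 ok
(1,2)@ 6/6 ok
(1,3)@ 6/6 ok
(1,4)@ 5/5 ok
(1,5)@ 4/6 ok
(1,6)% 1/3 ok
(2,0)% 1/5 unhappy
(2,1)@ 5/8 ok
(2,2)@ 4/7 ok
(2,4)@ 5/6 ok
(2,6)% 1/4 ok
(3,0)@ 1/3 ok
(3,1)% 2/5 ok
(3,2)% 2/4 ok
(3,3)% 1/4 ok
(3,4)@ 2/3 ok
(3,5)@ 3/4 ok
(3,6)@ 1/2 ok
For instance (2,0) has only 1/5 same-type neighbors, below 1/4.

No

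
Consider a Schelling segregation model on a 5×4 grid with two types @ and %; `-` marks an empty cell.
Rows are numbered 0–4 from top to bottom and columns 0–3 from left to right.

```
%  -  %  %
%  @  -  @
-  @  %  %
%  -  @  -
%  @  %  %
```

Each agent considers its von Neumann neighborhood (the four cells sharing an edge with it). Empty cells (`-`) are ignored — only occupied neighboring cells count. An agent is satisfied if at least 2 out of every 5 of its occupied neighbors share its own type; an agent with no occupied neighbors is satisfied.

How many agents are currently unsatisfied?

(0,0)% 1/1 satisfied
(0,2)% 1/1 satisfied
(0,3)% 1/2 satisfied
(1,0)% 1/2 satisfied
(1,1)@ 1/2 satisfied
(1,3)@ 0/2 not
(2,1)@ 1/2 satisfied
(2,2)% 1/3 not
(2,3)% 1/2 satisfied
(3,0)% 1/1 satisfied
(3,2)@ 0/2 not
(4,0)% 1/2 satisfied
(4,1)@ 0/2 not
(4,2)% 1/3 not
(4,3)% 1/1 satisfied
Unsatisfied: (1,3), (2,2), (3,2), (4,1), (4,2) — 5 in total.

5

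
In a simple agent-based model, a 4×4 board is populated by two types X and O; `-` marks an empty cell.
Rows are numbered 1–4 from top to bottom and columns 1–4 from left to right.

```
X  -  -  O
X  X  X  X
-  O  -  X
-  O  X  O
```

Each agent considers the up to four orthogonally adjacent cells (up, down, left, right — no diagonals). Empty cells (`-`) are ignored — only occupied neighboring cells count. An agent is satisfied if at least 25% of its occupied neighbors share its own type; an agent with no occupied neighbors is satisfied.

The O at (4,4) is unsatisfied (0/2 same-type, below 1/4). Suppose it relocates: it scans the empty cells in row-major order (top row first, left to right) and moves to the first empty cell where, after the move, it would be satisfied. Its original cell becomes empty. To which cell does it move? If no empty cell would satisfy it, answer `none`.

Vacating (4,4). Empty cells in order:
  (1,2): 0/2 same-type → still unsatisfied.
  (1,3): 1/2 same-type → satisfied — stop here.

(1,3)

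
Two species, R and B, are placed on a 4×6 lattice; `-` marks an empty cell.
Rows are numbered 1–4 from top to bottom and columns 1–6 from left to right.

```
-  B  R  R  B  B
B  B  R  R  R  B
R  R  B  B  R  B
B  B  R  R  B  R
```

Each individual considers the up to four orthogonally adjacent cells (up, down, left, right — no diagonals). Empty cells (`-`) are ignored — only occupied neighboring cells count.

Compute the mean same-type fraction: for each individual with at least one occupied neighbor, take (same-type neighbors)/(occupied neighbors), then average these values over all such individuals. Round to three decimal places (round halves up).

(1,2)B 1/2
(1,3)R 2/3
(1,4)R 2/3
(1,5)B 1/3
(1,6)B 2/2
(2,1)B 1/2
(2,2)B 2/4
(2,3)R 2/4
(2,4)R 3/4
(2,5)R 2/4
(2,6)B 2/3
(3,1)R 1/3
(3,2)R 1/4
(3,3)B 1/4
(3,4)B 1/4
(3,5)R 1/4
(3,6)B 1/3
(4,1)B 1/2
(4,2)B 1/3
(4,3)R 1/3
(4,4)R 1/3
(4,5)B 0/3
(4,6)R 0/2
Sum over 23 individuals: 1/2 + 2/3 + 2/3 + 1/3 + 2/2 + 1/2 + 2/4 + 2/4 + 3/4 + 2/4 + 2/3 + 1/3 + 1/4 + 1/4 + 1/4 + 1/4 + 1/3 + 1/2 + 1/3 + 1/3 + 1/3 + 0/3 + 0/2 = 39/4; mean = 39/4 ÷ 23 = 39/92 = 0.423913… → 0.424.

0.424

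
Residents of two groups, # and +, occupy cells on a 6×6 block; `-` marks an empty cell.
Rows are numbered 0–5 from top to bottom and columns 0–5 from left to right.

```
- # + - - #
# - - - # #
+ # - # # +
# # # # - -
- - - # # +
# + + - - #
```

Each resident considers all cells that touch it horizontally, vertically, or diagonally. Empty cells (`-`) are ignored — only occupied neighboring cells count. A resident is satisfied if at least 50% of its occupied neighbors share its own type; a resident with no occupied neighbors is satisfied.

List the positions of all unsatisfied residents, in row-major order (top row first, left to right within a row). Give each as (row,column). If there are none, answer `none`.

(0,2), (2,0), (2,5), (4,5), (5,0)

Row 0: (0,1)# 1/2 satisfied · (0,2)+ 0/1 not · (0,5)# 2/2 satisfied
Row 1: (1,0)# 2/3 satisfied · (1,4)# 4/5 satisfied · (1,5)# 3/4 satisfied
Row 2: (2,0)+ 0/4 not · (2,1)# 4/5 satisfied · (2,3)# 4/4 satisfied · (2,4)# 4/5 satisfied · (2,5)+ 0/3 not
Row 3: (3,0)# 2/3 satisfied · (3,1)# 3/4 satisfied · (3,2)# 5/5 satisfied · (3,3)# 5/5 satisfied
Row 4: (4,3)# 3/4 satisfied · (4,4)# 3/4 satisfied · (4,5)+ 0/2 not
Row 5: (5,0)# 0/1 not · (5,1)+ 1/2 satisfied · (5,2)+ 1/2 satisfied · (5,5)# 1/2 satisfied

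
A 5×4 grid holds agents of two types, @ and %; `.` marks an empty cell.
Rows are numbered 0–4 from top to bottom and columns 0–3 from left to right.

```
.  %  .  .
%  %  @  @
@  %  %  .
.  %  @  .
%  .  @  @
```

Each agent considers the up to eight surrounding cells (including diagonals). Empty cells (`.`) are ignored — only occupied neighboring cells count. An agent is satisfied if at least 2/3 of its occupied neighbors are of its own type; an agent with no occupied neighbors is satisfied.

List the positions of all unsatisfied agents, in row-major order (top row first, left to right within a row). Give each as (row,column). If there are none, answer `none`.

(0,1)% 2/3 ✓
(1,0)% 3/4 ✓
(1,1)% 4/6 ✓
(1,2)@ 1/5 ✗
(1,3)@ 1/2 ✗
(2,0)@ 0/4 ✗
(2,1)% 4/7 ✗
(2,2)% 3/6 ✗
(3,1)% 3/6 ✗
(3,2)@ 2/5 ✗
(4,0)% 1/1 ✓
(4,2)@ 2/3 ✓
(4,3)@ 2/2 ✓

(1,2), (1,3), (2,0), (2,1), (2,2), (3,1), (3,2)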